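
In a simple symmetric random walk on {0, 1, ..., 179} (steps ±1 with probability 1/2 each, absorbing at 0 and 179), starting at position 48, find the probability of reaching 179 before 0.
P(hit 179 before 0) = 48/179

Let u_k = P(hit 179 before 0 | start at k). Then u_0 = 0, u_179 = 1, and u_k = u_{k-1}/2 + u_{k+1}/2 for 1 ≤ k ≤ 178. This harmonic recurrence is solved by u_k = k/179, giving u_48 = 48/179.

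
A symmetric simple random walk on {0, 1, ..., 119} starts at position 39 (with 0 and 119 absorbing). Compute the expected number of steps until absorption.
E[τ | X_0 = 39] = 3120

Let v_k = E[τ | X_0 = k]. Boundary: v_0 = v_119 = 0. Recurrence: v_k = 1 + (v_{k-1} + v_{k+1})/2 for 1 ≤ k ≤ 118. The particular solution to v_k − (v_{k-1} + v_{k+1})/2 = 1 is v_k = −k^2. Adding homogeneous solution A + B k and matching boundaries gives v_k = k (119 − k). Substituting k = 39: v_39 = 39 · 80 = 3120.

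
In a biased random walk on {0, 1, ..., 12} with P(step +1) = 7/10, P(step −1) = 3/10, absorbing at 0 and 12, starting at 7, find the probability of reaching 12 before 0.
P(hit 12 before 0) = (1 − (3/7)^7) / (1 − (3/7)^12) = 3451132573/3460188940

Let u_k denote P(reach 12 before 0 | start at k). Boundary: u_0 = 0, u_12 = 1. Recurrence: u_k = 7/10·u_{k+1} + 3/10·u_{k-1} for 1 ≤ k ≤ 11. Try u_k = A + B·r^k with r = q/p = (3/10)/(7/10) = 3/7. Substitution satisfies the recurrence; boundary conditions give:
  u_k = (1 − r^k) / (1 − r^N) = (1 − (3/7)^7) / (1 − (3/7)^12) = 3451132573/3460188940.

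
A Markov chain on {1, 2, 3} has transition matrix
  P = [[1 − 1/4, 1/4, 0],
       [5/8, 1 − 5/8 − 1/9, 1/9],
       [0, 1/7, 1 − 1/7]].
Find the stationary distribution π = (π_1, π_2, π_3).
π = (45/77, 18/77, 2/11)

This is a birth-death chain on three states, which satisfies detailed balance: π_1 · P_{12} = π_2 · P_{21} and π_2 · P_{23} = π_3 · P_{32}.
From π_1 · 1/4 = π_2 · 5/8: π_2/π_1 = (1/4)/(5/8) = 2/5.
From π_2 · 1/9 = π_3 · 1/7: π_3/π_2 = (1/9)/(1/7) = 7/9.
Take π_1 proportional to 1; then unnormalized π = (1, 2/5, 14/45). Normalize by dividing by the sum 77/45:
  π = (45/77, 18/77, 2/11).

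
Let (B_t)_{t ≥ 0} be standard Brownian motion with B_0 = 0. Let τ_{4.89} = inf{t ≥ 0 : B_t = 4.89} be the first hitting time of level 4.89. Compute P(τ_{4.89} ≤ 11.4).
P(τ_{4.89} ≤ 11.4) = 2(1 − Φ(4.89/√11.4)) = 2(1 − Φ(1.4483)) ≈ 0.1475

By the reflection principle for standard BM, P(τ_b ≤ t) = 2 · P(B_t ≥ b). Since B_t ~ N(0, t), P(B_t ≥ 4.89) = 1 − Φ(4.89/√t) = 1 − Φ(4.89/√11.4) = 1 − Φ(1.4483) ≈ 0.07377. Doubling: P(τ_{4.89} ≤ 11.4) ≈ 2 · 0.07377 = 0.14754 ≈ 0.1475.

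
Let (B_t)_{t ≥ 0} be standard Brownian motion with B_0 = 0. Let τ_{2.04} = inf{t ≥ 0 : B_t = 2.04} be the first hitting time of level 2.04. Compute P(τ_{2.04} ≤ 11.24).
P(τ_{2.04} ≤ 11.24) = 2(1 − Φ(2.04/√11.24)) = 2(1 − Φ(0.6085)) ≈ 0.5429

By the reflection principle for standard BM, P(τ_b ≤ t) = 2 · P(B_t ≥ b). Since B_t ~ N(0, t), P(B_t ≥ 2.04) = 1 − Φ(2.04/√t) = 1 − Φ(2.04/√11.24) = 1 − Φ(0.6085) ≈ 0.27143. Doubling: P(τ_{2.04} ≤ 11.24) ≈ 2 · 0.27143 = 0.54286 ≈ 0.5429.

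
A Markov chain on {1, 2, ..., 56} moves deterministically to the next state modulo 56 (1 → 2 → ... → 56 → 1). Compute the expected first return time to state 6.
E[T_6 | X_0 = 6] = 56

The chain cycles deterministically, so starting at state 6 it returns in exactly 56 steps. Equivalently, the stationary distribution is uniform π_j = 1/56 for every state j, so by Kac's formula E[T_6] = 1/π_6 = 56.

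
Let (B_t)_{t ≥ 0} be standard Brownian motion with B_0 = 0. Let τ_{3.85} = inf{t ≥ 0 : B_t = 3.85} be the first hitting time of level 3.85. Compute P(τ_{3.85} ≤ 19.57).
P(τ_{3.85} ≤ 19.57) = 2(1 − Φ(3.85/√19.57)) = 2(1 − Φ(0.8703)) ≈ 0.3841

By the reflection principle for standard BM, P(τ_b ≤ t) = 2 · P(B_t ≥ b). Since B_t ~ N(0, t), P(B_t ≥ 3.85) = 1 − Φ(3.85/√t) = 1 − Φ(3.85/√19.57) = 1 − Φ(0.8703) ≈ 0.19207. Doubling: P(τ_{3.85} ≤ 19.57) ≈ 2 · 0.19207 = 0.38414 ≈ 0.3841.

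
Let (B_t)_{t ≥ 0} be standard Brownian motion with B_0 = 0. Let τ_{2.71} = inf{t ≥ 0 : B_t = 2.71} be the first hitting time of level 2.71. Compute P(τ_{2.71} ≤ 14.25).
P(τ_{2.71} ≤ 14.25) = 2(1 − Φ(2.71/√14.25)) = 2(1 − Φ(0.7179)) ≈ 0.4728

By the reflection principle for standard BM, P(τ_b ≤ t) = 2 · P(B_t ≥ b). Since B_t ~ N(0, t), P(B_t ≥ 2.71) = 1 − Φ(2.71/√t) = 1 − Φ(2.71/√14.25) = 1 − Φ(0.7179) ≈ 0.23641. Doubling: P(τ_{2.71} ≤ 14.25) ≈ 2 · 0.23641 = 0.47282 ≈ 0.4728.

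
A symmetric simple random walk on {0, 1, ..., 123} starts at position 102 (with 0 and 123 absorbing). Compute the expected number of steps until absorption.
E[τ | X_0 = 102] = 2142

Let v_k = E[τ | X_0 = k]. Boundary: v_0 = v_123 = 0. Recurrence: v_k = 1 + (v_{k-1} + v_{k+1})/2 for 1 ≤ k ≤ 122. The particular solution to v_k − (v_{k-1} + v_{k+1})/2 = 1 is v_k = −k^2. Adding homogeneous solution A + B k and matching boundaries gives v_k = k (123 − k). Substituting k = 102: v_102 = 102 · 21 = 2142.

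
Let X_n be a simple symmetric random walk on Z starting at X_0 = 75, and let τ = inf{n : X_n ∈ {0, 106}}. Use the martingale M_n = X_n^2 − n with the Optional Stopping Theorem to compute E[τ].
E[τ] = 2325

M_n = X_n^2 − n is a martingale (since E[X_{n+1}^2 | F_n] = X_n^2 + 1). By OST (τ has finite mean in a bounded region), E[M_τ] = E[M_0] = X_0^2 − 0 = 75^2 = 5625. Also E[M_τ] = E[X_τ^2] − E[τ]. The walk exits at 0 or 106, with P(hit 106 first) = 75/106, so E[X_τ^2] = 106^2 · 75/106 + 0 = 7950. Thus E[τ] = E[X_τ^2] − E[M_τ] = 7950 − 5625 = 2325 = 75(106 − 75) = 2325.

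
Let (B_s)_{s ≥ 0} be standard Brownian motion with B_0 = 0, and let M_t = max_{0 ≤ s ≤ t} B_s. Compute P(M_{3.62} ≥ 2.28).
P(M_{3.62} ≥ 2.28) = 2·P(B_{3.62} ≥ 2.28) = 2(1 − Φ(2.28/√3.62)) ≈ 0.2308

By the reflection principle for Brownian motion, P(M_t ≥ a) = 2 · P(B_t ≥ a) for a ≥ 0. Since B_t ~ N(0, t), P(B_t ≥ 2.28) = 1 − Φ(2.28/√t) = 1 − Φ(2.28/√3.62) = 1 − Φ(1.1983). So
  P(M_{3.62} ≥ 2.28) = 2(1 − Φ(1.1983)) ≈ 0.2308.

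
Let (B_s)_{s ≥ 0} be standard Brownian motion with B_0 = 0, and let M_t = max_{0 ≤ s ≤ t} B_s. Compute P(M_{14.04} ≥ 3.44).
P(M_{14.04} ≥ 3.44) = 2·P(B_{14.04} ≥ 3.44) = 2(1 − Φ(3.44/√14.04)) ≈ 0.3586

By the reflection principle for Brownian motion, P(M_t ≥ a) = 2 · P(B_t ≥ a) for a ≥ 0. Since B_t ~ N(0, t), P(B_t ≥ 3.44) = 1 − Φ(3.44/√t) = 1 − Φ(3.44/√14.04) = 1 − Φ(0.9181). So
  P(M_{14.04} ≥ 3.44) = 2(1 − Φ(0.9181)) ≈ 0.3586.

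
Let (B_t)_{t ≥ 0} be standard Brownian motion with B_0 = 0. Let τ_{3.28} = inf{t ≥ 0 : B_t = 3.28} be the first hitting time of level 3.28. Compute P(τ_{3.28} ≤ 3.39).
P(τ_{3.28} ≤ 3.39) = 2(1 − Φ(3.28/√3.39)) = 2(1 − Φ(1.7815)) ≈ 0.0748

By the reflection principle for standard BM, P(τ_b ≤ t) = 2 · P(B_t ≥ b). Since B_t ~ N(0, t), P(B_t ≥ 3.28) = 1 − Φ(3.28/√t) = 1 − Φ(3.28/√3.39) = 1 − Φ(1.7815) ≈ 0.03742. Doubling: P(τ_{3.28} ≤ 3.39) ≈ 2 · 0.03742 = 0.07484 ≈ 0.0748.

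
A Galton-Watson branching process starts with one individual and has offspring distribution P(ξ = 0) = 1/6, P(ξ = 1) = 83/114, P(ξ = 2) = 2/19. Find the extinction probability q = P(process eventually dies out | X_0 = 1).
q = 1

Mean offspring μ = 0·1/6 + 1·83/114 + 2·2/19 = 107/114 ≤ 1. For μ ≤ 1 with offspring not concentrated at 1, the Galton-Watson process goes extinct almost surely, so q = 1.
(Algebraic check: The pgf is f(s) = 1/6 + 83/114·s + 2/19·s². The extinction probability q is the smallest fixed point of f in [0, 1]. Setting s = f(s):
  2/19·s² + (83/114 − 1)·s + 1/6 = 0
  2/19·s² − (1/6 + 2/19)·s + 1/6 = 0
which factors as (s − 1)·(2/19·s − 1/6) = 0, giving roots s = 1 and s = (1/6)/(2/19) = 19/12. Since 19/12 ≥ 1, the smallest root in [0, 1] is s = 1.)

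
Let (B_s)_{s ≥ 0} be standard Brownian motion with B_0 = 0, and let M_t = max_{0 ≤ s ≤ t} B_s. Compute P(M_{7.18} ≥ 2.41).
P(M_{7.18} ≥ 2.41) = 2·P(B_{7.18} ≥ 2.41) = 2(1 − Φ(2.41/√7.18)) ≈ 0.3684

By the reflection principle for Brownian motion, P(M_t ≥ a) = 2 · P(B_t ≥ a) for a ≥ 0. Since B_t ~ N(0, t), P(B_t ≥ 2.41) = 1 − Φ(2.41/√t) = 1 − Φ(2.41/√7.18) = 1 − Φ(0.8994). So
  P(M_{7.18} ≥ 2.41) = 2(1 − Φ(0.8994)) ≈ 0.3684.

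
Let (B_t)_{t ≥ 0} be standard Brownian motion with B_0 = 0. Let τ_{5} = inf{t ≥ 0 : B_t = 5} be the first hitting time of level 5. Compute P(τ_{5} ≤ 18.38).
P(τ_{5} ≤ 18.38) = 2(1 − Φ(5/√18.38)) = 2(1 − Φ(1.1663)) ≈ 0.2435

By the reflection principle for standard BM, P(τ_b ≤ t) = 2 · P(B_t ≥ b). Since B_t ~ N(0, t), P(B_t ≥ 5) = 1 − Φ(5/√t) = 1 − Φ(5/√18.38) = 1 − Φ(1.1663) ≈ 0.12175. Doubling: P(τ_{5} ≤ 18.38) ≈ 2 · 0.12175 = 0.24350 ≈ 0.2435.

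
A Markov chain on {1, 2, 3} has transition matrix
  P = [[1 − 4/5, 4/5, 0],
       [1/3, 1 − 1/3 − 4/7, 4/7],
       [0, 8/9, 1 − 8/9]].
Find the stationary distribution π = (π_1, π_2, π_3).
π = (35/173, 84/173, 54/173)

This is a birth-death chain on three states, which satisfies detailed balance: π_1 · P_{12} = π_2 · P_{21} and π_2 · P_{23} = π_3 · P_{32}.
From π_1 · 4/5 = π_2 · 1/3: π_2/π_1 = (4/5)/(1/3) = 12/5.
From π_2 · 4/7 = π_3 · 8/9: π_3/π_2 = (4/7)/(8/9) = 9/14.
Take π_1 proportional to 1; then unnormalized π = (1, 12/5, 54/35). Normalize by dividing by the sum 173/35:
  π = (35/173, 84/173, 54/173).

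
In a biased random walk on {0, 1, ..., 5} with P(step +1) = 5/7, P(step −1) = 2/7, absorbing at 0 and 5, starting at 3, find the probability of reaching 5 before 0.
P(hit 5 before 0) = (1 − (2/5)^3) / (1 − (2/5)^5) = 975/1031

Let u_k denote P(reach 5 before 0 | start at k). Boundary: u_0 = 0, u_5 = 1. Recurrence: u_k = 5/7·u_{k+1} + 2/7·u_{k-1} for 1 ≤ k ≤ 4. Try u_k = A + B·r^k with r = q/p = (2/7)/(5/7) = 2/5. Substitution satisfies the recurrence; boundary conditions give:
  u_k = (1 − r^k) / (1 − r^N) = (1 − (2/5)^3) / (1 − (2/5)^5) = 975/1031.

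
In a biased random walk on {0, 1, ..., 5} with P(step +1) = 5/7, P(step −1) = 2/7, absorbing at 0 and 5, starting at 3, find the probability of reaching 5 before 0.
P(hit 5 before 0) = (1 − (2/5)^3) / (1 − (2/5)^5) = 975/1031

Let u_k denote P(reach 5 before 0 | start at k). Boundary: u_0 = 0, u_5 = 1. Recurrence: u_k = 5/7·u_{k+1} + 2/7·u_{k-1} for 1 ≤ k ≤ 4. Try u_k = A + B·r^k with r = q/p = (2/7)/(5/7) = 2/5. Substitution satisfies the recurrence; boundary conditions give:
  u_k = (1 − r^k) / (1 − r^N) = (1 − (2/5)^3) / (1 − (2/5)^5) = 975/1031.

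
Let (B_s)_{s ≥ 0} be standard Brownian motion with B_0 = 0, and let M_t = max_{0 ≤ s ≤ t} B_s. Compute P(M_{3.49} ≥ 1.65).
P(M_{3.49} ≥ 1.65) = 2·P(B_{3.49} ≥ 1.65) = 2(1 − Φ(1.65/√3.49)) ≈ 0.3771

By the reflection principle for Brownian motion, P(M_t ≥ a) = 2 · P(B_t ≥ a) for a ≥ 0. Since B_t ~ N(0, t), P(B_t ≥ 1.65) = 1 − Φ(1.65/√t) = 1 − Φ(1.65/√3.49) = 1 − Φ(0.8832). So
  P(M_{3.49} ≥ 1.65) = 2(1 − Φ(0.8832)) ≈ 0.3771.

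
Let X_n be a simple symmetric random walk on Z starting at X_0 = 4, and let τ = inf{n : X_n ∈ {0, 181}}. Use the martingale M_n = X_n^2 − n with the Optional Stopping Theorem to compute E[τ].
E[τ] = 708

M_n = X_n^2 − n is a martingale (since E[X_{n+1}^2 | F_n] = X_n^2 + 1). By OST (τ has finite mean in a bounded region), E[M_τ] = E[M_0] = X_0^2 − 0 = 4^2 = 16. Also E[M_τ] = E[X_τ^2] − E[τ]. The walk exits at 0 or 181, with P(hit 181 first) = 4/181, so E[X_τ^2] = 181^2 · 4/181 + 0 = 724. Thus E[τ] = E[X_τ^2] − E[M_τ] = 724 − 16 = 708 = 4(181 − 4) = 708.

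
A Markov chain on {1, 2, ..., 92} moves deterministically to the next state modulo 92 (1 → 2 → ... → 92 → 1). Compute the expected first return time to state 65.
E[T_65 | X_0 = 65] = 92

The chain cycles deterministically, so starting at state 65 it returns in exactly 92 steps. Equivalently, the stationary distribution is uniform π_j = 1/92 for every state j, so by Kac's formula E[T_65] = 1/π_65 = 92.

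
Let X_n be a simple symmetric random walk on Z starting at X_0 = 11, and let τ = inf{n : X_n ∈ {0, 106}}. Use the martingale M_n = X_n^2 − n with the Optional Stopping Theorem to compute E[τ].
E[τ] = 1045

M_n = X_n^2 − n is a martingale (since E[X_{n+1}^2 | F_n] = X_n^2 + 1). By OST (τ has finite mean in a bounded region), E[M_τ] = E[M_0] = X_0^2 − 0 = 11^2 = 121. Also E[M_τ] = E[X_τ^2] − E[τ]. The walk exits at 0 or 106, with P(hit 106 first) = 11/106, so E[X_τ^2] = 106^2 · 11/106 + 0 = 1166. Thus E[τ] = E[X_τ^2] − E[M_τ] = 1166 − 121 = 1045 = 11(106 − 11) = 1045.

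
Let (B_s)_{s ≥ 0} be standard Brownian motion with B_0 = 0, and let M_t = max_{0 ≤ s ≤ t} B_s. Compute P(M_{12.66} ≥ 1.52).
P(M_{12.66} ≥ 1.52) = 2·P(B_{12.66} ≥ 1.52) = 2(1 − Φ(1.52/√12.66)) ≈ 0.6692

By the reflection principle for Brownian motion, P(M_t ≥ a) = 2 · P(B_t ≥ a) for a ≥ 0. Since B_t ~ N(0, t), P(B_t ≥ 1.52) = 1 − Φ(1.52/√t) = 1 − Φ(1.52/√12.66) = 1 − Φ(0.4272). So
  P(M_{12.66} ≥ 1.52) = 2(1 − Φ(0.4272)) ≈ 0.6692.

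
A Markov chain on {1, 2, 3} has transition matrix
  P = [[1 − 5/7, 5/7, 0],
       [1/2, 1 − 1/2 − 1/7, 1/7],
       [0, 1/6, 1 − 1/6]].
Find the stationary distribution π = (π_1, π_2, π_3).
π = (49/179, 70/179, 60/179)

This is a birth-death chain on three states, which satisfies detailed balance: π_1 · P_{12} = π_2 · P_{21} and π_2 · P_{23} = π_3 · P_{32}.
From π_1 · 5/7 = π_2 · 1/2: π_2/π_1 = (5/7)/(1/2) = 10/7.
From π_2 · 1/7 = π_3 · 1/6: π_3/π_2 = (1/7)/(1/6) = 6/7.
Take π_1 proportional to 1; then unnormalized π = (1, 10/7, 60/49). Normalize by dividing by the sum 179/49:
  π = (49/179, 70/179, 60/179).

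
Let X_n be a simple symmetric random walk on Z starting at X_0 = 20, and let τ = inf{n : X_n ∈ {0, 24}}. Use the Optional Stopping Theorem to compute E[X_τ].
E[X_τ] = 20

X_n is a martingale and τ is a bounded-mean stopping time (indeed τ is finite a.s. with bounded expectation since the walk is in a bounded region). By the OST, E[X_τ] = E[X_0] = 20. Equivalently: E[X_τ] = 24 · P(hit 24 first) + 0 · P(hit 0 first) = 24 · (20/24) = 20.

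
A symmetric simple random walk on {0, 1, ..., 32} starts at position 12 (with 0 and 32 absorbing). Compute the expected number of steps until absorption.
E[τ | X_0 = 12] = 240

Let v_k = E[τ | X_0 = k]. Boundary: v_0 = v_32 = 0. Recurrence: v_k = 1 + (v_{k-1} + v_{k+1})/2 for 1 ≤ k ≤ 31. The particular solution to v_k − (v_{k-1} + v_{k+1})/2 = 1 is v_k = −k^2. Adding homogeneous solution A + B k and matching boundaries gives v_k = k (32 − k). Substituting k = 12: v_12 = 12 · 20 = 240.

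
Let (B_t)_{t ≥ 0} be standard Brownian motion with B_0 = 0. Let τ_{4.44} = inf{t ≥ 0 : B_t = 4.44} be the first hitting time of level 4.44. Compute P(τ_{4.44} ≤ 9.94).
P(τ_{4.44} ≤ 9.94) = 2(1 − Φ(4.44/√9.94)) = 2(1 − Φ(1.4083)) ≈ 0.1590

By the reflection principle for standard BM, P(τ_b ≤ t) = 2 · P(B_t ≥ b). Since B_t ~ N(0, t), P(B_t ≥ 4.44) = 1 − Φ(4.44/√t) = 1 − Φ(4.44/√9.94) = 1 − Φ(1.4083) ≈ 0.07952. Doubling: P(τ_{4.44} ≤ 9.94) ≈ 2 · 0.07952 = 0.15904 ≈ 0.1590.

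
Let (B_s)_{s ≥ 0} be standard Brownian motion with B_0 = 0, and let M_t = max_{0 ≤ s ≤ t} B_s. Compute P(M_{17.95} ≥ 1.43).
P(M_{17.95} ≥ 1.43) = 2·P(B_{17.95} ≥ 1.43) = 2(1 − Φ(1.43/√17.95)) ≈ 0.7357

By the reflection principle for Brownian motion, P(M_t ≥ a) = 2 · P(B_t ≥ a) for a ≥ 0. Since B_t ~ N(0, t), P(B_t ≥ 1.43) = 1 − Φ(1.43/√t) = 1 − Φ(1.43/√17.95) = 1 − Φ(0.3375). So
  P(M_{17.95} ≥ 1.43) = 2(1 − Φ(0.3375)) ≈ 0.7357.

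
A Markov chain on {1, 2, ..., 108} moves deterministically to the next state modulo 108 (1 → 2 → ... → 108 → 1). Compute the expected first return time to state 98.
E[T_98 | X_0 = 98] = 108

The chain cycles deterministically, so starting at state 98 it returns in exactly 108 steps. Equivalently, the stationary distribution is uniform π_j = 1/108 for every state j, so by Kac's formula E[T_98] = 1/π_98 = 108.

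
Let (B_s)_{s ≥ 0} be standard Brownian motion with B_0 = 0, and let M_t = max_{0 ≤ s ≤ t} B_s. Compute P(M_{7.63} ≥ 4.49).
P(M_{7.63} ≥ 4.49) = 2·P(B_{7.63} ≥ 4.49) = 2(1 − Φ(4.49/√7.63)) ≈ 0.1041

By the reflection principle for Brownian motion, P(M_t ≥ a) = 2 · P(B_t ≥ a) for a ≥ 0. Since B_t ~ N(0, t), P(B_t ≥ 4.49) = 1 − Φ(4.49/√t) = 1 − Φ(4.49/√7.63) = 1 − Φ(1.6255). So
  P(M_{7.63} ≥ 4.49) = 2(1 − Φ(1.6255)) ≈ 0.1041.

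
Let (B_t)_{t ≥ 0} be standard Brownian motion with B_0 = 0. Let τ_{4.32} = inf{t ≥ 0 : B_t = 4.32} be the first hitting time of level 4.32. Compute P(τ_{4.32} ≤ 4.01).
P(τ_{4.32} ≤ 4.01) = 2(1 − Φ(4.32/√4.01)) = 2(1 − Φ(2.1573)) ≈ 0.0310

By the reflection principle for standard BM, P(τ_b ≤ t) = 2 · P(B_t ≥ b). Since B_t ~ N(0, t), P(B_t ≥ 4.32) = 1 − Φ(4.32/√t) = 1 − Φ(4.32/√4.01) = 1 − Φ(2.1573) ≈ 0.01549. Doubling: P(τ_{4.32} ≤ 4.01) ≈ 2 · 0.01549 = 0.03098 ≈ 0.0310.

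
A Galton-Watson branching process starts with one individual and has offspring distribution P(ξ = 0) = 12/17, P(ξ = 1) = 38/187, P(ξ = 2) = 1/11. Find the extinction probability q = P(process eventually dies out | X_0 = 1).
q = 1

Mean offspring μ = 0·12/17 + 1·38/187 + 2·1/11 = 72/187 ≤ 1. For μ ≤ 1 with offspring not concentrated at 1, the Galton-Watson process goes extinct almost surely, so q = 1.
(Algebraic check: The pgf is f(s) = 12/17 + 38/187·s + 1/11·s². The extinction probability q is the smallest fixed point of f in [0, 1]. Setting s = f(s):
  1/11·s² + (38/187 − 1)·s + 12/17 = 0
  1/11·s² − (12/17 + 1/11)·s + 12/17 = 0
which factors as (s − 1)·(1/11·s − 12/17) = 0, giving roots s = 1 and s = (12/17)/(1/11) = 132/17. Since 132/17 ≥ 1, the smallest root in [0, 1] is s = 1.)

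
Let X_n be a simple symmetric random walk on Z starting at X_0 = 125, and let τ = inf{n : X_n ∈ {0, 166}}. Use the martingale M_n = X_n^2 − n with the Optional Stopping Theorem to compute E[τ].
E[τ] = 5125

M_n = X_n^2 − n is a martingale (since E[X_{n+1}^2 | F_n] = X_n^2 + 1). By OST (τ has finite mean in a bounded region), E[M_τ] = E[M_0] = X_0^2 − 0 = 125^2 = 15625. Also E[M_τ] = E[X_τ^2] − E[τ]. The walk exits at 0 or 166, with P(hit 166 first) = 125/166, so E[X_τ^2] = 166^2 · 125/166 + 0 = 20750. Thus E[τ] = E[X_τ^2] − E[M_τ] = 20750 − 15625 = 5125 = 125(166 − 125) = 5125.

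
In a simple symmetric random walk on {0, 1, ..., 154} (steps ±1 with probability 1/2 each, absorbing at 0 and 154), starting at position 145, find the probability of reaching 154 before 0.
P(hit 154 before 0) = 145/154

Let u_k = P(hit 154 before 0 | start at k). Then u_0 = 0, u_154 = 1, and u_k = u_{k-1}/2 + u_{k+1}/2 for 1 ≤ k ≤ 153. This harmonic recurrence is solved by u_k = k/154, giving u_145 = 145/154.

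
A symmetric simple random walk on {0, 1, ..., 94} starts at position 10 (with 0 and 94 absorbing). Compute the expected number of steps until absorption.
E[τ | X_0 = 10] = 840

Let v_k = E[τ | X_0 = k]. Boundary: v_0 = v_94 = 0. Recurrence: v_k = 1 + (v_{k-1} + v_{k+1})/2 for 1 ≤ k ≤ 93. The particular solution to v_k − (v_{k-1} + v_{k+1})/2 = 1 is v_k = −k^2. Adding homogeneous solution A + B k and matching boundaries gives v_k = k (94 − k). Substituting k = 10: v_10 = 10 · 84 = 840.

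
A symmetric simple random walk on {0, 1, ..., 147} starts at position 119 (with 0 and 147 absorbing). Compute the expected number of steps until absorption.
E[τ | X_0 = 119] = 3332

Let v_k = E[τ | X_0 = k]. Boundary: v_0 = v_147 = 0. Recurrence: v_k = 1 + (v_{k-1} + v_{k+1})/2 for 1 ≤ k ≤ 146. The particular solution to v_k − (v_{k-1} + v_{k+1})/2 = 1 is v_k = −k^2. Adding homogeneous solution A + B k and matching boundaries gives v_k = k (147 − k). Substituting k = 119: v_119 = 119 · 28 = 3332.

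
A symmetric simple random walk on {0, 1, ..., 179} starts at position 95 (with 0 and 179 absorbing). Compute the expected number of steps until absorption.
E[τ | X_0 = 95] = 7980

Let v_k = E[τ | X_0 = k]. Boundary: v_0 = v_179 = 0. Recurrence: v_k = 1 + (v_{k-1} + v_{k+1})/2 for 1 ≤ k ≤ 178. The particular solution to v_k − (v_{k-1} + v_{k+1})/2 = 1 is v_k = −k^2. Adding homogeneous solution A + B k and matching boundaries gives v_k = k (179 − k). Substituting k = 95: v_95 = 95 · 84 = 7980.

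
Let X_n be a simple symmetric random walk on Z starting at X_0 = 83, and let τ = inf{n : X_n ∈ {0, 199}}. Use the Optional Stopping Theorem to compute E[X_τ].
E[X_τ] = 83

X_n is a martingale and τ is a bounded-mean stopping time (indeed τ is finite a.s. with bounded expectation since the walk is in a bounded region). By the OST, E[X_τ] = E[X_0] = 83. Equivalently: E[X_τ] = 199 · P(hit 199 first) + 0 · P(hit 0 first) = 199 · (83/199) = 83.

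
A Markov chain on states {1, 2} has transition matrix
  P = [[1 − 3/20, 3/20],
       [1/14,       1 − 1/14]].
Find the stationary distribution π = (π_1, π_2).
π_1 = 10/31, π_2 = 21/31

Solve πP = π with π_1 + π_2 = 1. From πP = π: π_1 · (1 − 3/20) + π_2 · 1/14 = π_1 ⇒ π_2 · 1/14 = π_1 · 3/20 ⇒ π_2/π_1 = (3/20)/(1/14) = 21/10. Together with π_1 + π_2 = 1:
  π_1 = (1/14)/(3/20 + 1/14) = (1/14)/(31/140) = 10/31,
  π_2 = (3/20)/(3/20 + 1/14) = (3/20)/(31/140) = 21/31.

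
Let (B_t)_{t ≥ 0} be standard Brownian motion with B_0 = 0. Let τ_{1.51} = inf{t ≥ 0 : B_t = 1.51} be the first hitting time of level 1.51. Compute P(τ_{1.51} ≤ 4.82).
P(τ_{1.51} ≤ 4.82) = 2(1 − Φ(1.51/√4.82)) = 2(1 − Φ(0.6878)) ≈ 0.4916

By the reflection principle for standard BM, P(τ_b ≤ t) = 2 · P(B_t ≥ b). Since B_t ~ N(0, t), P(B_t ≥ 1.51) = 1 − Φ(1.51/√t) = 1 − Φ(1.51/√4.82) = 1 − Φ(0.6878) ≈ 0.24579. Doubling: P(τ_{1.51} ≤ 4.82) ≈ 2 · 0.24579 = 0.49158 ≈ 0.4916.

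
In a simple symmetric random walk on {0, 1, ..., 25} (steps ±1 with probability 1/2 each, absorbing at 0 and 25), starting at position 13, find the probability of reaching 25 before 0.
P(hit 25 before 0) = 13/25

Let u_k = P(hit 25 before 0 | start at k). Then u_0 = 0, u_25 = 1, and u_k = u_{k-1}/2 + u_{k+1}/2 for 1 ≤ k ≤ 24. This harmonic recurrence is solved by u_k = k/25, giving u_13 = 13/25.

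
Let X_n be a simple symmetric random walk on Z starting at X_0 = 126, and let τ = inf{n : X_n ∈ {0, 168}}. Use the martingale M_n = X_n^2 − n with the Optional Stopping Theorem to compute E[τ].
E[τ] = 5292

M_n = X_n^2 − n is a martingale (since E[X_{n+1}^2 | F_n] = X_n^2 + 1). By OST (τ has finite mean in a bounded region), E[M_τ] = E[M_0] = X_0^2 − 0 = 126^2 = 15876. Also E[M_τ] = E[X_τ^2] − E[τ]. The walk exits at 0 or 168, with P(hit 168 first) = 126/168, so E[X_τ^2] = 168^2 · 126/168 + 0 = 21168. Thus E[τ] = E[X_τ^2] − E[M_τ] = 21168 − 15876 = 5292 = 126(168 − 126) = 5292.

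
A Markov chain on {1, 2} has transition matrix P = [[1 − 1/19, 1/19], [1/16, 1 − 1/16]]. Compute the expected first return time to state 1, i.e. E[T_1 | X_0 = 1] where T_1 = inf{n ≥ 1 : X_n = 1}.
E[T_1 | X_0 = 1] = 1/π_1 = 35/19

For an irreducible recurrent Markov chain with stationary distribution π, E[T_i | X_0 = i] = 1/π_i (Kac's formula). Here π_1 = (1/16)/(1/19 + 1/16) = (1/16)/(35/304) = 19/35, so E[T_1 | X_0 = 1] = 1/π_1 = (1/19 + 1/16)/(1/16) = (35/304)/(1/16) = 35/19.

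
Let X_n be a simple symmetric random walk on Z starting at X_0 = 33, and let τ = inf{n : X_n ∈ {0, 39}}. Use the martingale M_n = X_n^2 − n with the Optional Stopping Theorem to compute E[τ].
E[τ] = 198

M_n = X_n^2 − n is a martingale (since E[X_{n+1}^2 | F_n] = X_n^2 + 1). By OST (τ has finite mean in a bounded region), E[M_τ] = E[M_0] = X_0^2 − 0 = 33^2 = 1089. Also E[M_τ] = E[X_τ^2] − E[τ]. The walk exits at 0 or 39, with P(hit 39 first) = 33/39, so E[X_τ^2] = 39^2 · 33/39 + 0 = 1287. Thus E[τ] = E[X_τ^2] − E[M_τ] = 1287 − 1089 = 198 = 33(39 − 33) = 198.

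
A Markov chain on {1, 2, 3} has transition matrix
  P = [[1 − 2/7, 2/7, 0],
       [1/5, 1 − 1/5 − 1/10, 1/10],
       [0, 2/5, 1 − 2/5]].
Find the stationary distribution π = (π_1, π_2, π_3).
π = (14/39, 20/39, 5/39)

This is a birth-death chain on three states, which satisfies detailed balance: π_1 · P_{12} = π_2 · P_{21} and π_2 · P_{23} = π_3 · P_{32}.
From π_1 · 2/7 = π_2 · 1/5: π_2/π_1 = (2/7)/(1/5) = 10/7.
From π_2 · 1/10 = π_3 · 2/5: π_3/π_2 = (1/10)/(2/5) = 1/4.
Take π_1 proportional to 1; then unnormalized π = (1, 10/7, 5/14). Normalize by dividing by the sum 39/14:
  π = (14/39, 20/39, 5/39).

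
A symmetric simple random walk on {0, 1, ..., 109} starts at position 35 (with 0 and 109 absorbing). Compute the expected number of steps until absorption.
E[τ | X_0 = 35] = 2590

Let v_k = E[τ | X_0 = k]. Boundary: v_0 = v_109 = 0. Recurrence: v_k = 1 + (v_{k-1} + v_{k+1})/2 for 1 ≤ k ≤ 108. The particular solution to v_k − (v_{k-1} + v_{k+1})/2 = 1 is v_k = −k^2. Adding homogeneous solution A + B k and matching boundaries gives v_k = k (109 − k). Substituting k = 35: v_35 = 35 · 74 = 2590.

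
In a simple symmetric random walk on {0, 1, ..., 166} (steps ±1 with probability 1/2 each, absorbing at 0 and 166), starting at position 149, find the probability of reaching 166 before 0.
P(hit 166 before 0) = 149/166

Let u_k = P(hit 166 before 0 | start at k). Then u_0 = 0, u_166 = 1, and u_k = u_{k-1}/2 + u_{k+1}/2 for 1 ≤ k ≤ 165. This harmonic recurrence is solved by u_k = k/166, giving u_149 = 149/166.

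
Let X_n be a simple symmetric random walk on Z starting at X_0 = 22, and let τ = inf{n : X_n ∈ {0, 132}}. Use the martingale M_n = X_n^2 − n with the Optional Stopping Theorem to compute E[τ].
E[τ] = 2420

M_n = X_n^2 − n is a martingale (since E[X_{n+1}^2 | F_n] = X_n^2 + 1). By OST (τ has finite mean in a bounded region), E[M_τ] = E[M_0] = X_0^2 − 0 = 22^2 = 484. Also E[M_τ] = E[X_τ^2] − E[τ]. The walk exits at 0 or 132, with P(hit 132 first) = 22/132, so E[X_τ^2] = 132^2 · 22/132 + 0 = 2904. Thus E[τ] = E[X_τ^2] − E[M_τ] = 2904 − 484 = 2420 = 22(132 − 22) = 2420.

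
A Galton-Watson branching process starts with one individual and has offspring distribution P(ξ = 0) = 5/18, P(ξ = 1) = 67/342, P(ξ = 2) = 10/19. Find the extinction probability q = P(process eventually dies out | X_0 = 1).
q = 19/36

The pgf is f(s) = 5/18 + 67/342·s + 10/19·s². The extinction probability q is the smallest fixed point of f in [0, 1]. Setting s = f(s):
  10/19·s² + (67/342 − 1)·s + 5/18 = 0
  10/19·s² − (5/18 + 10/19)·s + 5/18 = 0
which factors as (s − 1)·(10/19·s − 5/18) = 0, giving roots s = 1 and s = (5/18)/(10/19) = 19/36.
Mean offspring μ = 67/342 + 2·10/19 = 427/342 > 1 (supercritical), so q < 1. The extinction probability is the smaller root: q = (5/18)/(10/19) = 19/36.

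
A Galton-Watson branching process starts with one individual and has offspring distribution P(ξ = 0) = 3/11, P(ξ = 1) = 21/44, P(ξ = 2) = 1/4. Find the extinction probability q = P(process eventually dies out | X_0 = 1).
q = 1

Mean offspring μ = 0·3/11 + 1·21/44 + 2·1/4 = 43/44 ≤ 1. For μ ≤ 1 with offspring not concentrated at 1, the Galton-Watson process goes extinct almost surely, so q = 1.
(Algebraic check: The pgf is f(s) = 3/11 + 21/44·s + 1/4·s². The extinction probability q is the smallest fixed point of f in [0, 1]. Setting s = f(s):
  1/4·s² + (21/44 − 1)·s + 3/11 = 0
  1/4·s² − (3/11 + 1/4)·s + 3/11 = 0
which factors as (s − 1)·(1/4·s − 3/11) = 0, giving roots s = 1 and s = (3/11)/(1/4) = 12/11. Since 12/11 ≥ 1, the smallest root in [0, 1] is s = 1.)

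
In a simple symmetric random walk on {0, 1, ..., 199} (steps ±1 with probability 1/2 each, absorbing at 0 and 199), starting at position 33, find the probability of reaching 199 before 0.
P(hit 199 before 0) = 33/199

Let u_k = P(hit 199 before 0 | start at k). Then u_0 = 0, u_199 = 1, and u_k = u_{k-1}/2 + u_{k+1}/2 for 1 ≤ k ≤ 198. This harmonic recurrence is solved by u_k = k/199, giving u_33 = 33/199.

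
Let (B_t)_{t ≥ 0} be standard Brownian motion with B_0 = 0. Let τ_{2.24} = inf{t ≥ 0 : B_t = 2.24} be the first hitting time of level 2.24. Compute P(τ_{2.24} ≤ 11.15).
P(τ_{2.24} ≤ 11.15) = 2(1 − Φ(2.24/√11.15)) = 2(1 − Φ(0.6708)) ≈ 0.5023

By the reflection principle for standard BM, P(τ_b ≤ t) = 2 · P(B_t ≥ b). Since B_t ~ N(0, t), P(B_t ≥ 2.24) = 1 − Φ(2.24/√t) = 1 − Φ(2.24/√11.15) = 1 − Φ(0.6708) ≈ 0.25117. Doubling: P(τ_{2.24} ≤ 11.15) ≈ 2 · 0.25117 = 0.50234 ≈ 0.5023.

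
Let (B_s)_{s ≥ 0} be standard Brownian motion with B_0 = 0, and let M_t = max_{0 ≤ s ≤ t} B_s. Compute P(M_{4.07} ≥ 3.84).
P(M_{4.07} ≥ 3.84) = 2·P(B_{4.07} ≥ 3.84) = 2(1 − Φ(3.84/√4.07)) ≈ 0.0570

By the reflection principle for Brownian motion, P(M_t ≥ a) = 2 · P(B_t ≥ a) for a ≥ 0. Since B_t ~ N(0, t), P(B_t ≥ 3.84) = 1 − Φ(3.84/√t) = 1 − Φ(3.84/√4.07) = 1 − Φ(1.9034). So
  P(M_{4.07} ≥ 3.84) = 2(1 − Φ(1.9034)) ≈ 0.0570.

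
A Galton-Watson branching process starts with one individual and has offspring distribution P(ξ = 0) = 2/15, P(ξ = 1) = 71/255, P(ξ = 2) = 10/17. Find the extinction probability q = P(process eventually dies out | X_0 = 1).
q = 17/75

The pgf is f(s) = 2/15 + 71/255·s + 10/17·s². The extinction probability q is the smallest fixed point of f in [0, 1]. Setting s = f(s):
  10/17·s² + (71/255 − 1)·s + 2/15 = 0
  10/17·s² − (2/15 + 10/17)·s + 2/15 = 0
which factors as (s − 1)·(10/17·s − 2/15) = 0, giving roots s = 1 and s = (2/15)/(10/17) = 17/75.
Mean offspring μ = 71/255 + 2·10/17 = 371/255 > 1 (supercritical), so q < 1. The extinction probability is the smaller root: q = (2/15)/(10/17) = 17/75.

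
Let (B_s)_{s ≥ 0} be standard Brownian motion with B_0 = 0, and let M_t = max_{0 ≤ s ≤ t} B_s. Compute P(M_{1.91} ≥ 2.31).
P(M_{1.91} ≥ 2.31) = 2·P(B_{1.91} ≥ 2.31) = 2(1 − Φ(2.31/√1.91)) ≈ 0.0946

By the reflection principle for Brownian motion, P(M_t ≥ a) = 2 · P(B_t ≥ a) for a ≥ 0. Since B_t ~ N(0, t), P(B_t ≥ 2.31) = 1 − Φ(2.31/√t) = 1 − Φ(2.31/√1.91) = 1 − Φ(1.6715). So
  P(M_{1.91} ≥ 2.31) = 2(1 − Φ(1.6715)) ≈ 0.0946.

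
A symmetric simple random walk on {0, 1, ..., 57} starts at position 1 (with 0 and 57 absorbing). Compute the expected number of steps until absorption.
E[τ | X_0 = 1] = 56

Let v_k = E[τ | X_0 = k]. Boundary: v_0 = v_57 = 0. Recurrence: v_k = 1 + (v_{k-1} + v_{k+1})/2 for 1 ≤ k ≤ 56. The particular solution to v_k − (v_{k-1} + v_{k+1})/2 = 1 is v_k = −k^2. Adding homogeneous solution A + B k and matching boundaries gives v_k = k (57 − k). Substituting k = 1: v_1 = 1 · 56 = 56.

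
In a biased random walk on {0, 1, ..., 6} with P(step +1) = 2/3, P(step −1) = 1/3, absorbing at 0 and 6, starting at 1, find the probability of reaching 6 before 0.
P(hit 6 before 0) = (1 − (1/2)^1) / (1 − (1/2)^6) = 32/63

Let u_k denote P(reach 6 before 0 | start at k). Boundary: u_0 = 0, u_6 = 1. Recurrence: u_k = 2/3·u_{k+1} + 1/3·u_{k-1} for 1 ≤ k ≤ 5. Try u_k = A + B·r^k with r = q/p = (1/3)/(2/3) = 1/2. Substitution satisfies the recurrence; boundary conditions give:
  u_k = (1 − r^k) / (1 − r^N) = (1 − (1/2)^1) / (1 − (1/2)^6) = 32/63.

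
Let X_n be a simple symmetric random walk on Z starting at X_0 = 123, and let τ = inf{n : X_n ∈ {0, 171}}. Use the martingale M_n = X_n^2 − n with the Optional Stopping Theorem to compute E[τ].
E[τ] = 5904

M_n = X_n^2 − n is a martingale (since E[X_{n+1}^2 | F_n] = X_n^2 + 1). By OST (τ has finite mean in a bounded region), E[M_τ] = E[M_0] = X_0^2 − 0 = 123^2 = 15129. Also E[M_τ] = E[X_τ^2] − E[τ]. The walk exits at 0 or 171, with P(hit 171 first) = 123/171, so E[X_τ^2] = 171^2 · 123/171 + 0 = 21033. Thus E[τ] = E[X_τ^2] − E[M_τ] = 21033 − 15129 = 5904 = 123(171 − 123) = 5904.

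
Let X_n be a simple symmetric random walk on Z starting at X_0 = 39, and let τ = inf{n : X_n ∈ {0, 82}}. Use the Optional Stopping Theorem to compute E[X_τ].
E[X_τ] = 39

X_n is a martingale and τ is a bounded-mean stopping time (indeed τ is finite a.s. with bounded expectation since the walk is in a bounded region). By the OST, E[X_τ] = E[X_0] = 39. Equivalently: E[X_τ] = 82 · P(hit 82 first) + 0 · P(hit 0 first) = 82 · (39/82) = 39.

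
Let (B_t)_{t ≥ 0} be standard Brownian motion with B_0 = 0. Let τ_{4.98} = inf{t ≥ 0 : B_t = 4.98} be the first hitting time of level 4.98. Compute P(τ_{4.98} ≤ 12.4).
P(τ_{4.98} ≤ 12.4) = 2(1 − Φ(4.98/√12.4)) = 2(1 − Φ(1.4142)) ≈ 0.1573

By the reflection principle for standard BM, P(τ_b ≤ t) = 2 · P(B_t ≥ b). Since B_t ~ N(0, t), P(B_t ≥ 4.98) = 1 − Φ(4.98/√t) = 1 − Φ(4.98/√12.4) = 1 − Φ(1.4142) ≈ 0.07865. Doubling: P(τ_{4.98} ≤ 12.4) ≈ 2 · 0.07865 = 0.15730 ≈ 0.1573.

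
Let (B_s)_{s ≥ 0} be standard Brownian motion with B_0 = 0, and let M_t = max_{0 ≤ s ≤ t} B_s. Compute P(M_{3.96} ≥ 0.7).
P(M_{3.96} ≥ 0.7) = 2·P(B_{3.96} ≥ 0.7) = 2(1 − Φ(0.7/√3.96)) ≈ 0.7250

By the reflection principle for Brownian motion, P(M_t ≥ a) = 2 · P(B_t ≥ a) for a ≥ 0. Since B_t ~ N(0, t), P(B_t ≥ 0.7) = 1 − Φ(0.7/√t) = 1 − Φ(0.7/√3.96) = 1 − Φ(0.3518). So
  P(M_{3.96} ≥ 0.7) = 2(1 − Φ(0.3518)) ≈ 0.7250.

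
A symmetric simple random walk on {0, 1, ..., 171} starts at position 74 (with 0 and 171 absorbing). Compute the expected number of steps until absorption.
E[τ | X_0 = 74] = 7178

Let v_k = E[τ | X_0 = k]. Boundary: v_0 = v_171 = 0. Recurrence: v_k = 1 + (v_{k-1} + v_{k+1})/2 for 1 ≤ k ≤ 170. The particular solution to v_k − (v_{k-1} + v_{k+1})/2 = 1 is v_k = −k^2. Adding homogeneous solution A + B k and matching boundaries gives v_k = k (171 − k). Substituting k = 74: v_74 = 74 · 97 = 7178.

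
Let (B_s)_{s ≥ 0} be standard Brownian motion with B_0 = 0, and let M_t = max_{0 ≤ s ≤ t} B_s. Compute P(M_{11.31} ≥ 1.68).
P(M_{11.31} ≥ 1.68) = 2·P(B_{11.31} ≥ 1.68) = 2(1 − Φ(1.68/√11.31)) ≈ 0.6174

By the reflection principle for Brownian motion, P(M_t ≥ a) = 2 · P(B_t ≥ a) for a ≥ 0. Since B_t ~ N(0, t), P(B_t ≥ 1.68) = 1 − Φ(1.68/√t) = 1 − Φ(1.68/√11.31) = 1 − Φ(0.4995). So
  P(M_{11.31} ≥ 1.68) = 2(1 − Φ(0.4995)) ≈ 0.6174.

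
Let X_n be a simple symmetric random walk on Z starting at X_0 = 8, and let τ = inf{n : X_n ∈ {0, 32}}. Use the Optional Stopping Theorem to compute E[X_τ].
E[X_τ] = 8

X_n is a martingale and τ is a bounded-mean stopping time (indeed τ is finite a.s. with bounded expectation since the walk is in a bounded region). By the OST, E[X_τ] = E[X_0] = 8. Equivalently: E[X_τ] = 32 · P(hit 32 first) + 0 · P(hit 0 first) = 32 · (8/32) = 8.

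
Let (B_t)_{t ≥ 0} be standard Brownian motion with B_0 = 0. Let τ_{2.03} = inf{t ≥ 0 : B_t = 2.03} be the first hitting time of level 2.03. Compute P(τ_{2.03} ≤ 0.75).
P(τ_{2.03} ≤ 0.75) = 2(1 − Φ(2.03/√0.75)) = 2(1 − Φ(2.3440)) ≈ 0.0191

By the reflection principle for standard BM, P(τ_b ≤ t) = 2 · P(B_t ≥ b). Since B_t ~ N(0, t), P(B_t ≥ 2.03) = 1 − Φ(2.03/√t) = 1 − Φ(2.03/√0.75) = 1 − Φ(2.3440) ≈ 0.00954. Doubling: P(τ_{2.03} ≤ 0.75) ≈ 2 · 0.00954 = 0.01908 ≈ 0.0191.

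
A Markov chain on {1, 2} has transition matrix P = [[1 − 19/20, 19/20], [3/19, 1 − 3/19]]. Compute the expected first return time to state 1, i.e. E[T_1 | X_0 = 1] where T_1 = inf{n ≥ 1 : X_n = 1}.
E[T_1 | X_0 = 1] = 1/π_1 = 421/60

For an irreducible recurrent Markov chain with stationary distribution π, E[T_i | X_0 = i] = 1/π_i (Kac's formula). Here π_1 = (3/19)/(19/20 + 3/19) = (3/19)/(421/380) = 60/421, so E[T_1 | X_0 = 1] = 1/π_1 = (19/20 + 3/19)/(3/19) = (421/380)/(3/19) = 421/60.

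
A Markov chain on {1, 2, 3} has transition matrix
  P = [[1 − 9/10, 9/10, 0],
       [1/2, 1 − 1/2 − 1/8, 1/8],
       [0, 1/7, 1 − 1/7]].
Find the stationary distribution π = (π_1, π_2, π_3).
π = (8/35, 72/175, 9/25)

This is a birth-death chain on three states, which satisfies detailed balance: π_1 · P_{12} = π_2 · P_{21} and π_2 · P_{23} = π_3 · P_{32}.
From π_1 · 9/10 = π_2 · 1/2: π_2/π_1 = (9/10)/(1/2) = 9/5.
From π_2 · 1/8 = π_3 · 1/7: π_3/π_2 = (1/8)/(1/7) = 7/8.
Take π_1 proportional to 1; then unnormalized π = (1, 9/5, 63/40). Normalize by dividing by the sum 35/8:
  π = (8/35, 72/175, 9/25).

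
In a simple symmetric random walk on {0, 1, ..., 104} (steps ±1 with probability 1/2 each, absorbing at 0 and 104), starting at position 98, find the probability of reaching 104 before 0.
P(hit 104 before 0) = 98/104 = 49/52

Let u_k = P(hit 104 before 0 | start at k). Then u_0 = 0, u_104 = 1, and u_k = u_{k-1}/2 + u_{k+1}/2 for 1 ≤ k ≤ 103. This harmonic recurrence is solved by u_k = k/104, giving u_98 = 98/104 = 49/52.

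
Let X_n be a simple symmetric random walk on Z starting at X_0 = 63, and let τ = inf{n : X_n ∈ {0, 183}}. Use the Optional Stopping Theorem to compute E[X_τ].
E[X_τ] = 63

X_n is a martingale and τ is a bounded-mean stopping time (indeed τ is finite a.s. with bounded expectation since the walk is in a bounded region). By the OST, E[X_τ] = E[X_0] = 63. Equivalently: E[X_τ] = 183 · P(hit 183 first) + 0 · P(hit 0 first) = 183 · (63/183) = 63.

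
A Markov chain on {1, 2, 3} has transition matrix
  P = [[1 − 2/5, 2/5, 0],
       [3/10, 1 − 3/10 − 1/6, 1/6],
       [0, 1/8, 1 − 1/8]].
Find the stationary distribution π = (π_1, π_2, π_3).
π = (9/37, 12/37, 16/37)

This is a birth-death chain on three states, which satisfies detailed balance: π_1 · P_{12} = π_2 · P_{21} and π_2 · P_{23} = π_3 · P_{32}.
From π_1 · 2/5 = π_2 · 3/10: π_2/π_1 = (2/5)/(3/10) = 4/3.
From π_2 · 1/6 = π_3 · 1/8: π_3/π_2 = (1/6)/(1/8) = 4/3.
Take π_1 proportional to 1; then unnormalized π = (1, 4/3, 16/9). Normalize by dividing by the sum 37/9:
  π = (9/37, 12/37, 16/37).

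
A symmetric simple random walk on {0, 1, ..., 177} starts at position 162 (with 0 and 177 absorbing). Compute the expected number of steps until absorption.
E[τ | X_0 = 162] = 2430

Let v_k = E[τ | X_0 = k]. Boundary: v_0 = v_177 = 0. Recurrence: v_k = 1 + (v_{k-1} + v_{k+1})/2 for 1 ≤ k ≤ 176. The particular solution to v_k − (v_{k-1} + v_{k+1})/2 = 1 is v_k = −k^2. Adding homogeneous solution A + B k and matching boundaries gives v_k = k (177 − k). Substituting k = 162: v_162 = 162 · 15 = 2430.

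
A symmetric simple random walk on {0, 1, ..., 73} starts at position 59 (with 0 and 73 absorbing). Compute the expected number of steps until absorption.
E[τ | X_0 = 59] = 826

Let v_k = E[τ | X_0 = k]. Boundary: v_0 = v_73 = 0. Recurrence: v_k = 1 + (v_{k-1} + v_{k+1})/2 for 1 ≤ k ≤ 72. The particular solution to v_k − (v_{k-1} + v_{k+1})/2 = 1 is v_k = −k^2. Adding homogeneous solution A + B k and matching boundaries gives v_k = k (73 − k). Substituting k = 59: v_59 = 59 · 14 = 826.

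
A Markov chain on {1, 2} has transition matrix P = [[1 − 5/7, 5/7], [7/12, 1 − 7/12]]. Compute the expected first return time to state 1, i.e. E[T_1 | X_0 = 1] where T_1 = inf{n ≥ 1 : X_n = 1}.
E[T_1 | X_0 = 1] = 1/π_1 = 109/49

For an irreducible recurrent Markov chain with stationary distribution π, E[T_i | X_0 = i] = 1/π_i (Kac's formula). Here π_1 = (7/12)/(5/7 + 7/12) = (7/12)/(109/84) = 49/109, so E[T_1 | X_0 = 1] = 1/π_1 = (5/7 + 7/12)/(7/12) = (109/84)/(7/12) = 109/49.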